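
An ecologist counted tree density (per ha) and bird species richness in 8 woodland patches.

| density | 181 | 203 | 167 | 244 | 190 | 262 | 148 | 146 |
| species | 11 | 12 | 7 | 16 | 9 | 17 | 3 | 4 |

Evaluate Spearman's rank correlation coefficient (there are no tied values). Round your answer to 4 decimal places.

0.9524

Rank density: 4, 6, 3, 7, 5, 8, 2, 1
Rank species: 5, 6, 3, 7, 4, 8, 1, 2
d = rank(density) − rank(species): -1, 0, 0, 0, 1, 0, 1, -1; Σd² = 4
ρ = 1 − 6Σd² / [n(n²−1)] = 1 − 6×4 / (8×63) = 1 − 24/504 ≈ 0.9524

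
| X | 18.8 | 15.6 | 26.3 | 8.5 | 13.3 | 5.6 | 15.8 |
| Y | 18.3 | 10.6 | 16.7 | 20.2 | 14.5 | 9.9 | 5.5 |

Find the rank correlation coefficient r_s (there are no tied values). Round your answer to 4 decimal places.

0.1429

Rank X: 6, 4, 7, 2, 3, 1, 5
Rank Y: 6, 3, 5, 7, 4, 2, 1
d = rank(X) − rank(Y): 0, 1, 2, -5, -1, -1, 4; Σd² = 48
ρ = 1 − 6Σd² / [n(n²−1)] = 1 − 6×48 / (7×48) = 1 − 288/336 ≈ 0.1429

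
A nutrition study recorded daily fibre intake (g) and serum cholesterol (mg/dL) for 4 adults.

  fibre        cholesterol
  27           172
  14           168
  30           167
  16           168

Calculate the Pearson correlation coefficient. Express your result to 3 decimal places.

n = 4, Σx = 87, Σy = 675, Σx² = 2081, Σy² = 113921, Σxy = 14694
nΣxy − ΣxΣy = 58776 − 58725 = 51
nΣx² − (Σx)² = 8324 − 7569 = 755; nΣy² − (Σy)² = 455684 − 455625 = 59
r = 51 / √(755 × 59) = 51 / 211.0569 ≈ 0.242

0.242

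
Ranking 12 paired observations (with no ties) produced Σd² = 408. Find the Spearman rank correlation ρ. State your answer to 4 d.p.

ρ = 1 − 6Σd² / [n(n²−1)] = 1 − 6×408 / (12×143)
  = 1 − 2448/1716 = 1 − 1.42657 ≈ -0.4266

-0.4266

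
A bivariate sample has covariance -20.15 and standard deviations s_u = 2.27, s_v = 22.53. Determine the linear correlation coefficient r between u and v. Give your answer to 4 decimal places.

r = Cov(u,v) / (s_u · s_v) = -20.15 / (2.27 × 22.53)
  = -20.15 / 51.1431 ≈ -0.3940

-0.3940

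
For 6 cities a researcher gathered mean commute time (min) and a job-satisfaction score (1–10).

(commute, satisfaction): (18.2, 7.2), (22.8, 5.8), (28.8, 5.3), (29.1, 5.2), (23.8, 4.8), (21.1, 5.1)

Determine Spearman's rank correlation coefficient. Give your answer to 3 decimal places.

Rank commute: 1, 3, 5, 6, 4, 2
Rank satisfaction: 6, 5, 4, 3, 1, 2
d = rank(commute) − rank(satisfaction): -5, -2, 1, 3, 3, 0; Σd² = 48
ρ = 1 − 6Σd² / [n(n²−1)] = 1 − 6×48 / (6×35) = 1 − 288/210 ≈ -0.371

-0.371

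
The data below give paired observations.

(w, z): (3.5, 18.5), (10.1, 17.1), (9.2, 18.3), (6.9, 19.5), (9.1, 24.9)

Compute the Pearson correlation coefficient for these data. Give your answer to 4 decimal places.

n = 5, Σw = 38.8, Σz = 98.3, Σw² = 329.32, Σz² = 1969.81, Σwz = 766.96
nΣwz − ΣwΣz = 3834.8 − 3814.04 = 20.76
nΣw² − (Σw)² = 1646.6 − 1505.44 = 141.16; nΣz² − (Σz)² = 9849.05 − 9662.89 = 186.16
r = 20.76 / √(141.16 × 186.16) = 20.76 / 162.1060 ≈ 0.1281

0.1281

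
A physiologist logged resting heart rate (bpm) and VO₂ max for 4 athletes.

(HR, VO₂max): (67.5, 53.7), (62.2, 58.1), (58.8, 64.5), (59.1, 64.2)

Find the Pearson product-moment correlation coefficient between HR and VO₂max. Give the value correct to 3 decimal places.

n = 4, Σx = 247.6, Σy = 240.5, Σx² = 15375.34, Σy² = 14541.19, Σxy = 14825.39
nΣxy − ΣxΣy = 59301.56 − 59547.8 = -246.24
nΣx² − (Σx)² = 61501.36 − 61305.76 = 195.6; nΣy² − (Σy)² = 58164.76 − 57840.25 = 324.51
r = -246.24 / √(195.6 × 324.51) = -246.24 / 251.9408 ≈ -0.977

-0.977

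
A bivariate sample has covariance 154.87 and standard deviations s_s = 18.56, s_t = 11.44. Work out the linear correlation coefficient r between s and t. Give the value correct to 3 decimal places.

0.729

r = Cov(s,t) / (s_s · s_t) = 154.87 / (18.56 × 11.44)
  = 154.87 / 212.3264 ≈ 0.729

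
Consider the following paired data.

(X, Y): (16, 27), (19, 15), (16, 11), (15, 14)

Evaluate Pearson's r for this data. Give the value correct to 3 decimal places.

-0.068

n = 4, ΣX = 66, ΣY = 67, ΣX² = 1098, ΣY² = 1271, ΣXY = 1103
nΣXY − ΣXΣY = 4412 − 4422 = -10
nΣX² − (ΣX)² = 4392 − 4356 = 36; nΣY² − (ΣY)² = 5084 − 4489 = 595
r = -10 / √(36 × 595) = -10 / 146.3557 ≈ -0.068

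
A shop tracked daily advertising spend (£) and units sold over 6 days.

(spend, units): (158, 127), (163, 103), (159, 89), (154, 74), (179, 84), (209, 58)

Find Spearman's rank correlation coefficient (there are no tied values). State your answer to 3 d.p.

-0.371

Rank spend: 2, 4, 3, 1, 5, 6
Rank units: 6, 5, 4, 2, 3, 1
d = rank(spend) − rank(units): -4, -1, -1, -1, 2, 5; Σd² = 48
ρ = 1 − 6Σd² / [n(n²−1)] = 1 − 6×48 / (6×35) = 1 − 288/210 ≈ -0.371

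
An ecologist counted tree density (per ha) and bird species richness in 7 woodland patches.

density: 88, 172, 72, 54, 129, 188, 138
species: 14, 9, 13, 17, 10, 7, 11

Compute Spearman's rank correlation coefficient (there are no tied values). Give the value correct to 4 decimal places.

-0.9286

Rank density: 3, 6, 2, 1, 4, 7, 5
Rank species: 6, 2, 5, 7, 3, 1, 4
d = rank(density) − rank(species): -3, 4, -3, -6, 1, 6, 1; Σd² = 108
ρ = 1 − 6Σd² / [n(n²−1)] = 1 − 6×108 / (7×48) = 1 − 648/336 ≈ -0.9286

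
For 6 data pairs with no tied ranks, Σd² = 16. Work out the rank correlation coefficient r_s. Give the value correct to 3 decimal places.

ρ = 1 − 6Σd² / [n(n²−1)] = 1 − 6×16 / (6×35)
  = 1 − 96/210 = 1 − 0.4571 ≈ 0.543

0.543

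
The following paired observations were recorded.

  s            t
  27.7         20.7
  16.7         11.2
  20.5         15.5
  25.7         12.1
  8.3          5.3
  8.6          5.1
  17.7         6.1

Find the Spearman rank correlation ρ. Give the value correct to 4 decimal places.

Rank s: 7, 3, 5, 6, 1, 2, 4
Rank t: 7, 4, 6, 5, 2, 1, 3
d = rank(s) − rank(t): 0, -1, -1, 1, -1, 1, 1; Σd² = 6
ρ = 1 − 6Σd² / [n(n²−1)] = 1 − 6×6 / (7×48) = 1 − 36/336 ≈ 0.8929

0.8929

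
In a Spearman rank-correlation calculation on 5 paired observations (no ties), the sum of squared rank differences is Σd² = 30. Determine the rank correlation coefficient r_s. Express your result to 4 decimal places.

ρ = 1 − 6Σd² / [n(n²−1)] = 1 − 6×30 / (5×24)
  = 1 − 180/120 = 1 − 1.50000 ≈ -0.5000

-0.5000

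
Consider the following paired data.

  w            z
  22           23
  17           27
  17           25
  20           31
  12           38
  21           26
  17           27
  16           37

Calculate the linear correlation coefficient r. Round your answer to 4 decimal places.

-0.7257

n = 8, Σw = 142, Σz = 234, Σw² = 2592, Σz² = 7062, Σwz = 4063
nΣwz − ΣwΣz = 32504 − 33228 = -724
nΣw² − (Σw)² = 20736 − 20164 = 572; nΣz² − (Σz)² = 56496 − 54756 = 1740
r = -724 / √(572 × 1740) = -724 / 997.6372 ≈ -0.7257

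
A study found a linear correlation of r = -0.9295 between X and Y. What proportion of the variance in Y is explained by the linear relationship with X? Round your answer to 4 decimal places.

0.8640

r² = (-0.9295)² = 0.8640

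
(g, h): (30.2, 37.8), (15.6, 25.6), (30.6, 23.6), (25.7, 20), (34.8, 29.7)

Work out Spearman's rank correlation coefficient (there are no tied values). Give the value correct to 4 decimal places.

0.3000

Rank g: 3, 1, 4, 2, 5
Rank h: 5, 3, 2, 1, 4
d = rank(g) − rank(h): -2, -2, 2, 1, 1; Σd² = 14
ρ = 1 − 6Σd² / [n(n²−1)] = 1 − 6×14 / (5×24) = 1 − 84/120 ≈ 0.3000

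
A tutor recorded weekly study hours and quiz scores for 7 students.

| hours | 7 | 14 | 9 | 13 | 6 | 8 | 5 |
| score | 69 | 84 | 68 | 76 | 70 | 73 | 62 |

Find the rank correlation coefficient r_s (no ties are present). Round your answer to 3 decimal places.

Rank hours: 3, 7, 5, 6, 2, 4, 1
Rank score: 3, 7, 2, 6, 4, 5, 1
d = rank(hours) − rank(score): 0, 0, 3, 0, -2, -1, 0; Σd² = 14
ρ = 1 − 6Σd² / [n(n²−1)] = 1 − 6×14 / (7×48) = 1 − 84/336 ≈ 0.750

0.750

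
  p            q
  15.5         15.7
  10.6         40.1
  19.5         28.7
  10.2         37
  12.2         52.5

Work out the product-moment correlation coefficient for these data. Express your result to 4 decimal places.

n = 5, Σp = 68, Σq = 174, Σp² = 985.74, Σq² = 6803.44, Σpq = 2245.96
nΣpq − ΣpΣq = 11229.8 − 11832 = -602.2
nΣp² − (Σp)² = 4928.7 − 4624 = 304.7; nΣq² − (Σq)² = 34017.2 − 30276 = 3741.2
r = -602.2 / √(304.7 × 3741.2) = -602.2 / 1067.6814 ≈ -0.5640

-0.5640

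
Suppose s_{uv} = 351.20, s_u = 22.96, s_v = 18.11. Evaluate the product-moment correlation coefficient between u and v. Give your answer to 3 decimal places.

0.845

r = Cov(u,v) / (s_u · s_v) = 351.20 / (22.96 × 18.11)
  = 351.20 / 415.8056 ≈ 0.845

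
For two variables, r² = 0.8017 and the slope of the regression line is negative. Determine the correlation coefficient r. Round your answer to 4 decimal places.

-0.8954

|r| = √0.8017 = 0.8954
The association is negative, so r = −0.8954.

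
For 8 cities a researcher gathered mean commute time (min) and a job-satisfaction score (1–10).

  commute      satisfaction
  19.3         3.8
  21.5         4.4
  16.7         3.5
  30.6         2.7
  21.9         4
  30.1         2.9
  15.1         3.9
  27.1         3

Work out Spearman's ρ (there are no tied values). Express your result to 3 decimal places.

Rank commute: 3, 4, 2, 8, 5, 7, 1, 6
Rank satisfaction: 5, 8, 4, 1, 7, 2, 6, 3
d = rank(commute) − rank(satisfaction): -2, -4, -2, 7, -2, 5, -5, 3; Σd² = 136
ρ = 1 − 6Σd² / [n(n²−1)] = 1 − 6×136 / (8×63) = 1 − 816/504 ≈ -0.619

-0.619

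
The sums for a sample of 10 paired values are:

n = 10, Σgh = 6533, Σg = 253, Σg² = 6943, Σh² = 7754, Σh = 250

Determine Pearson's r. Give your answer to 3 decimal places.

0.230

r = (nΣgh − ΣgΣh) / √[(nΣg² − (Σg)²)(nΣh² − (Σh)²)]
Numerator: 10×6533 − 253×250 = 2080
Denominator: √[(69430 − 64009)(77540 − 62500)] = √[5421 × 15040] = 9029.4983
r = 2080 / 9029.4983 ≈ 0.230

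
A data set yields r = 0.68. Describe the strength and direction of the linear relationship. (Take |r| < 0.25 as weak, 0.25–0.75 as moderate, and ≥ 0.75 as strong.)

moderate positive

r = 0.68 > 0 so the relationship is positive.
|r| = 0.68, which falls in the moderate range.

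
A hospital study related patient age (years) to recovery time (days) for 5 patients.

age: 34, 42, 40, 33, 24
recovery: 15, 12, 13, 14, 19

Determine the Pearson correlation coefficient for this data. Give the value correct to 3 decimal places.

n = 5, Σx = 173, Σy = 73, Σx² = 6185, Σy² = 1095, Σxy = 2452
nΣxy − ΣxΣy = 12260 − 12629 = -369
nΣx² − (Σx)² = 30925 − 29929 = 996; nΣy² − (Σy)² = 5475 − 5329 = 146
r = -369 / √(996 × 146) = -369 / 381.3345 ≈ -0.968

-0.968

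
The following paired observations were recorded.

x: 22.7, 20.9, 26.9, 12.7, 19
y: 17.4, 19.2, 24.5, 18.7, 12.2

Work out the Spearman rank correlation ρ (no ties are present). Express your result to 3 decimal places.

0.500

Rank x: 4, 3, 5, 1, 2
Rank y: 2, 4, 5, 3, 1
d = rank(x) − rank(y): 2, -1, 0, -2, 1; Σd² = 10
ρ = 1 − 6Σd² / [n(n²−1)] = 1 − 6×10 / (5×24) = 1 − 60/120 ≈ 0.500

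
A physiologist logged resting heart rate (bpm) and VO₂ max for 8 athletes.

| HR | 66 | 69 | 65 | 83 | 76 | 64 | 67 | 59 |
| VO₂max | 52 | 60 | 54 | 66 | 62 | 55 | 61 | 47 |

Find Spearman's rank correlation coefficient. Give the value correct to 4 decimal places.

Rank HR: 4, 6, 3, 8, 7, 2, 5, 1
Rank VO₂max: 2, 5, 3, 8, 7, 4, 6, 1
d = rank(HR) − rank(VO₂max): 2, 1, 0, 0, 0, -2, -1, 0; Σd² = 10
ρ = 1 − 6Σd² / [n(n²−1)] = 1 − 6×10 / (8×63) = 1 − 60/504 ≈ 0.8810

0.8810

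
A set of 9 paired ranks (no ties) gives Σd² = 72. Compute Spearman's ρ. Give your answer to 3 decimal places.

ρ = 1 − 6Σd² / [n(n²−1)] = 1 − 6×72 / (9×80)
  = 1 − 432/720 = 1 − 0.6000 ≈ 0.400

0.400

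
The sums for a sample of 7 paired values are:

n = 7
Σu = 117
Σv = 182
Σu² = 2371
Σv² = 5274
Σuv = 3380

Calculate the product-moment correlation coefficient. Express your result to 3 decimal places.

r = (nΣuv − ΣuΣv) / √[(nΣu² − (Σu)²)(nΣv² − (Σv)²)]
Numerator: 7×3380 − 117×182 = 2366
Denominator: √[(16597 − 13689)(36918 − 33124)] = √[2908 × 3794] = 3321.5888
r = 2366 / 3321.5888 ≈ 0.712

0.712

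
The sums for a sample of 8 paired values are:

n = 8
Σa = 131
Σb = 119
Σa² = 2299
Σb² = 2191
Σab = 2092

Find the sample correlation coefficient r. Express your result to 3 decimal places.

r = (nΣab − ΣaΣb) / √[(nΣa² − (Σa)²)(nΣb² − (Σb)²)]
Numerator: 8×2092 − 131×119 = 1147
Denominator: √[(18392 − 17161)(17528 − 14161)] = √[1231 × 3367] = 2035.8725
r = 1147 / 2035.8725 ≈ 0.563

0.563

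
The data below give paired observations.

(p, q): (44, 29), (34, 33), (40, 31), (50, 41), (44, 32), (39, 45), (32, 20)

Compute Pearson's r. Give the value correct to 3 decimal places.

n = 7, Σp = 283, Σq = 231, Σp² = 11673, Σq² = 8021, Σpq = 9491
nΣpq − ΣpΣq = 66437 − 65373 = 1064
nΣp² − (Σp)² = 81711 − 80089 = 1622; nΣq² − (Σq)² = 56147 − 53361 = 2786
r = 1064 / √(1622 × 2786) = 1064 / 2125.7686 ≈ 0.501

0.501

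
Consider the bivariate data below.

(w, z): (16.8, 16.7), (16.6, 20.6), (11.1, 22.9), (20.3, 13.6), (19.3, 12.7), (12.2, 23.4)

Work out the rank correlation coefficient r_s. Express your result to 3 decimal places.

-0.886

Rank w: 4, 3, 1, 6, 5, 2
Rank z: 3, 4, 5, 2, 1, 6
d = rank(w) − rank(z): 1, -1, -4, 4, 4, -4; Σd² = 66
ρ = 1 − 6Σd² / [n(n²−1)] = 1 − 6×66 / (6×35) = 1 − 396/210 ≈ -0.886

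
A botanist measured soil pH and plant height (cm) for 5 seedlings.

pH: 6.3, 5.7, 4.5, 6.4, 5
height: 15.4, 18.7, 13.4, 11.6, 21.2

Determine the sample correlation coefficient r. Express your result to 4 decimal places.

n = 5, Σx = 27.9, Σy = 80.3, Σx² = 158.39, Σy² = 1350.41, Σxy = 444.15
nΣxy − ΣxΣy = 2220.75 − 2240.37 = -19.62
nΣx² − (Σx)² = 791.95 − 778.41 = 13.54; nΣy² − (Σy)² = 6752.05 − 6448.09 = 303.96
r = -19.62 / √(13.54 × 303.96) = -19.62 / 64.1531 ≈ -0.3058

-0.3058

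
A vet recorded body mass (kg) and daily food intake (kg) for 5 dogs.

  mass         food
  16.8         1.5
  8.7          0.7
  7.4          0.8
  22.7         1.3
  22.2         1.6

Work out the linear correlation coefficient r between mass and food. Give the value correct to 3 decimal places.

0.881

n = 5, Σx = 77.8, Σy = 5.9, Σx² = 1420.82, Σy² = 7.63, Σxy = 102.24
nΣxy − ΣxΣy = 511.2 − 459.02 = 52.18
nΣx² − (Σx)² = 7104.1 − 6052.84 = 1051.26; nΣy² − (Σy)² = 38.15 − 34.81 = 3.34
r = 52.18 / √(1051.26 × 3.34) = 52.18 / 59.2555 ≈ 0.881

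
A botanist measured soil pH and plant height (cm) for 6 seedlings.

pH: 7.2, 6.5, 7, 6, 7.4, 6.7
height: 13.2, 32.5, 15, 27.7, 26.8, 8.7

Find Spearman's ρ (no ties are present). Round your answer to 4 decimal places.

-0.4286

Rank pH: 5, 2, 4, 1, 6, 3
Rank height: 2, 6, 3, 5, 4, 1
d = rank(pH) − rank(height): 3, -4, 1, -4, 2, 2; Σd² = 50
ρ = 1 − 6Σd² / [n(n²−1)] = 1 − 6×50 / (6×35) = 1 − 300/210 ≈ -0.4286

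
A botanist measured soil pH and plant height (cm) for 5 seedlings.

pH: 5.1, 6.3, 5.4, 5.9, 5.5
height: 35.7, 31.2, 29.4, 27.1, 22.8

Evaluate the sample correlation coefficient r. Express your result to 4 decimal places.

-0.2112

n = 5, Σx = 28.2, Σy = 146.2, Σx² = 159.92, Σy² = 4366.54, Σxy = 822.68
nΣxy − ΣxΣy = 4113.4 − 4122.84 = -9.44
nΣx² − (Σx)² = 799.6 − 795.24 = 4.36; nΣy² − (Σy)² = 21832.7 − 21374.44 = 458.26
r = -9.44 / √(4.36 × 458.26) = -9.44 / 44.6991 ≈ -0.2112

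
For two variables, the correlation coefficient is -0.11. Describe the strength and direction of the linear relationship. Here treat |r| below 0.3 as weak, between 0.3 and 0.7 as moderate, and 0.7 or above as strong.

weak negative

r = -0.11 < 0 so the relationship is negative.
|r| = 0.11, which falls in the weak range.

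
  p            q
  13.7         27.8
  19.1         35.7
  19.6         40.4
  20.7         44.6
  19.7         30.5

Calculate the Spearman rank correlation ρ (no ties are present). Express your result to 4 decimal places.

0.7000

Rank p: 1, 2, 3, 5, 4
Rank q: 1, 3, 4, 5, 2
d = rank(p) − rank(q): 0, -1, -1, 0, 2; Σd² = 6
ρ = 1 − 6Σd² / [n(n²−1)] = 1 − 6×6 / (5×24) = 1 − 36/120 ≈ 0.7000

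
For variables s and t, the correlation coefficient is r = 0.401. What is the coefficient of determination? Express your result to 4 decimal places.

0.1608

r² = (0.401)² = 0.1608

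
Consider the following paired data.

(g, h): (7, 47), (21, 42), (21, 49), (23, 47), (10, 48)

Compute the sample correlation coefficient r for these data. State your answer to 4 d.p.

-0.2548

n = 5, Σg = 82, Σh = 233, Σg² = 1560, Σh² = 10887, Σgh = 3801
nΣgh − ΣgΣh = 19005 − 19106 = -101
nΣg² − (Σg)² = 7800 − 6724 = 1076; nΣh² − (Σh)² = 54435 − 54289 = 146
r = -101 / √(1076 × 146) = -101 / 396.3534 ≈ -0.2548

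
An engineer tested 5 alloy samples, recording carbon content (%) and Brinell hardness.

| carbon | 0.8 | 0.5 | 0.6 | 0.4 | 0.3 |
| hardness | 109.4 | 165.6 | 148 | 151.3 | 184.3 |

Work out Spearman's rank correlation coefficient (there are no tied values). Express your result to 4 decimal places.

Rank carbon: 5, 3, 4, 2, 1
Rank hardness: 1, 4, 2, 3, 5
d = rank(carbon) − rank(hardness): 4, -1, 2, -1, -4; Σd² = 38
ρ = 1 − 6Σd² / [n(n²−1)] = 1 − 6×38 / (5×24) = 1 − 228/120 ≈ -0.9000

-0.9000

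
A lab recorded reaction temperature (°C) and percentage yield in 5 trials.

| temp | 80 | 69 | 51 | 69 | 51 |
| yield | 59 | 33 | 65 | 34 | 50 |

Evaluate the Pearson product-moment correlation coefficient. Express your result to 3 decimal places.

-0.295

n = 5, Σx = 320, Σy = 241, Σx² = 21124, Σy² = 12451, Σxy = 15208
nΣxy − ΣxΣy = 76040 − 77120 = -1080
nΣx² − (Σx)² = 105620 − 102400 = 3220; nΣy² − (Σy)² = 62255 − 58081 = 4174
r = -1080 / √(3220 × 4174) = -1080 / 3666.0987 ≈ -0.295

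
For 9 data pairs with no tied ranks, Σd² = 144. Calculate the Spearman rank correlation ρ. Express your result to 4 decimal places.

-0.2000

ρ = 1 − 6Σd² / [n(n²−1)] = 1 − 6×144 / (9×80)
  = 1 − 864/720 = 1 − 1.20000 ≈ -0.2000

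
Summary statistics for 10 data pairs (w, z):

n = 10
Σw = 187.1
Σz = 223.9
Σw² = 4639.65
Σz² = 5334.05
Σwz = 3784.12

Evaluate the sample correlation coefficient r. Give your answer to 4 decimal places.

r = (nΣwz − ΣwΣz) / √[(nΣw² − (Σw)²)(nΣz² − (Σz)²)]
Numerator: 10×3784.12 − 187.1×223.9 = -4050.49
Denominator: √[(46396.5 − 35006.41)(53340.5 − 50131.21)] = √[11390.09 × 3209.29] = 6045.9988
r = -4050.49 / 6045.9988 ≈ -0.6699

-0.6699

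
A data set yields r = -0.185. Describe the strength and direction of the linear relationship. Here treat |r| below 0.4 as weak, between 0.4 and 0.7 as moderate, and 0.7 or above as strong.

r = -0.185 < 0 so the relationship is negative.
|r| = 0.185, which falls in the weak range.

weak negative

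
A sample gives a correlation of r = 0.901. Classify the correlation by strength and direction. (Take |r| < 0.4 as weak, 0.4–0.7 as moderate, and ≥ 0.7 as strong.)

strong positive

r = 0.901 > 0 so the relationship is positive.
|r| = 0.901, which falls in the strong range.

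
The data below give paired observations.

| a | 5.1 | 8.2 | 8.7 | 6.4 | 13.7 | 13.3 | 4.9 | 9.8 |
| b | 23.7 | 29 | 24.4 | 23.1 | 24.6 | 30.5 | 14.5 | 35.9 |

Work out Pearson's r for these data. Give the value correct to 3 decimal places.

n = 8, Σa = 70.1, Σb = 205.7, Σa² = 694.53, Σb² = 5566.13, Σab = 1884.33
nΣab − ΣaΣb = 15074.64 − 14419.57 = 655.07
nΣa² − (Σa)² = 5556.24 − 4914.01 = 642.23; nΣb² − (Σb)² = 44529.04 − 42312.49 = 2216.55
r = 655.07 / √(642.23 × 2216.55) = 655.07 / 1193.1198 ≈ 0.549

0.549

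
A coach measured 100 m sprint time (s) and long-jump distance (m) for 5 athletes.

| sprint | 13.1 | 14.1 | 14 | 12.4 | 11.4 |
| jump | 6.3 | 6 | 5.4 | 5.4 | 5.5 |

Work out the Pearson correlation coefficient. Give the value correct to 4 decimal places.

0.3184

n = 5, Σx = 65, Σy = 28.6, Σx² = 850.14, Σy² = 164.26, Σxy = 372.39
nΣxy − ΣxΣy = 1861.95 − 1859 = 2.95
nΣx² − (Σx)² = 4250.7 − 4225 = 25.7; nΣy² − (Σy)² = 821.3 − 817.96 = 3.34
r = 2.95 / √(25.7 × 3.34) = 2.95 / 9.2649 ≈ 0.3184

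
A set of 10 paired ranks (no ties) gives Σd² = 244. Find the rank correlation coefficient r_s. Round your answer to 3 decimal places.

ρ = 1 − 6Σd² / [n(n²−1)] = 1 − 6×244 / (10×99)
  = 1 − 1464/990 = 1 − 1.4788 ≈ -0.479

-0.479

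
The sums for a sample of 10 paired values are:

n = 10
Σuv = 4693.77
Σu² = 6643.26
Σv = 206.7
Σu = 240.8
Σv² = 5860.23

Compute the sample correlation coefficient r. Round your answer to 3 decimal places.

r = (nΣuv − ΣuΣv) / √[(nΣu² − (Σu)²)(nΣv² − (Σv)²)]
Numerator: 10×4693.77 − 240.8×206.7 = -2835.66
Denominator: √[(66432.6 − 57984.64)(58602.3 − 42724.89)] = √[8447.96 × 15877.41] = 11581.5251
r = -2835.66 / 11581.5251 ≈ -0.245

-0.245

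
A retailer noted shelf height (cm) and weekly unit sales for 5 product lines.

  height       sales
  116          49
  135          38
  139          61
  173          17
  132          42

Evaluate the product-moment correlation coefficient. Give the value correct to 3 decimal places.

-0.734

n = 5, Σx = 695, Σy = 207, Σx² = 98355, Σy² = 9619, Σxy = 27778
nΣxy − ΣxΣy = 138890 − 143865 = -4975
nΣx² − (Σx)² = 491775 − 483025 = 8750; nΣy² − (Σy)² = 48095 − 42849 = 5246
r = -4975 / √(8750 × 5246) = -4975 / 6775.1384 ≈ -0.734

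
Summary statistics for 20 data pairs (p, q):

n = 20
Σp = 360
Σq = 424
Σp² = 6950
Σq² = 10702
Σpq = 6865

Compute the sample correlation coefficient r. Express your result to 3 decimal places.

r = (nΣpq − ΣpΣq) / √[(nΣp² − (Σp)²)(nΣq² − (Σq)²)]
Numerator: 20×6865 − 360×424 = -15340
Denominator: √[(139000 − 129600)(214040 − 179776)] = √[9400 × 34264] = 17946.6320
r = -15340 / 17946.6320 ≈ -0.855

-0.855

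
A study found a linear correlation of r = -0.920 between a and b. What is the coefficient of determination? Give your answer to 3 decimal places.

0.846

r² = (-0.920)² = 0.846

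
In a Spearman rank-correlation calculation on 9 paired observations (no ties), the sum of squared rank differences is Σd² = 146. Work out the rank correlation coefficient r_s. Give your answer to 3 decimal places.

-0.217

ρ = 1 − 6Σd² / [n(n²−1)] = 1 − 6×146 / (9×80)
  = 1 − 876/720 = 1 − 1.2167 ≈ -0.217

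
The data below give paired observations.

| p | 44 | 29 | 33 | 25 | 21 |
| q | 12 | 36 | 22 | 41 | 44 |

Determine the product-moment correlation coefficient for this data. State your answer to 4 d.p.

-0.9716

n = 5, Σp = 152, Σq = 155, Σp² = 4932, Σq² = 5541, Σpq = 4247
nΣpq − ΣpΣq = 21235 − 23560 = -2325
nΣp² − (Σp)² = 24660 − 23104 = 1556; nΣq² − (Σq)² = 27705 − 24025 = 3680
r = -2325 / √(1556 × 3680) = -2325 / 2392.9229 ≈ -0.9716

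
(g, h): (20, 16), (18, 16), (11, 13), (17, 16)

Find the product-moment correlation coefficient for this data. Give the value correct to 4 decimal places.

n = 4, Σg = 66, Σh = 61, Σg² = 1134, Σh² = 937, Σgh = 1023
nΣgh − ΣgΣh = 4092 − 4026 = 66
nΣg² − (Σg)² = 4536 − 4356 = 180; nΣh² − (Σh)² = 3748 − 3721 = 27
r = 66 / √(180 × 27) = 66 / 69.7137 ≈ 0.9467

0.9467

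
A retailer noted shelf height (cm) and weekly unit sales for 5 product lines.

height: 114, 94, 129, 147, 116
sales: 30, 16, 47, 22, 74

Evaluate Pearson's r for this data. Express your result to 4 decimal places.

0.0683

n = 5, Σx = 600, Σy = 189, Σx² = 73538, Σy² = 9325, Σxy = 22805
nΣxy − ΣxΣy = 114025 − 113400 = 625
nΣx² − (Σx)² = 367690 − 360000 = 7690; nΣy² − (Σy)² = 46625 − 35721 = 10904
r = 625 / √(7690 × 10904) = 625 / 9157.0607 ≈ 0.0683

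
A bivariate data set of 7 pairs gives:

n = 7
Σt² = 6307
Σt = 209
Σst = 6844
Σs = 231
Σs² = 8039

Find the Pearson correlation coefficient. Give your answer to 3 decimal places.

-0.318

r = (nΣst − ΣsΣt) / √[(nΣs² − (Σs)²)(nΣt² − (Σt)²)]
Numerator: 7×6844 − 231×209 = -371
Denominator: √[(56273 − 53361)(44149 − 43681)] = √[2912 × 468] = 1167.3971
r = -371 / 1167.3971 ≈ -0.318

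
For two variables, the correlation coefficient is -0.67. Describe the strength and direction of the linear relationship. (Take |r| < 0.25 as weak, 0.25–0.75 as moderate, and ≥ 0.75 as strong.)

moderate negative

r = -0.67 < 0 so the relationship is negative.
|r| = 0.67, which falls in the moderate range.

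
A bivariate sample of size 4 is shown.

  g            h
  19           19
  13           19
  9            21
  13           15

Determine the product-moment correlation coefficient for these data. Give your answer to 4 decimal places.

n = 4, Σg = 54, Σh = 74, Σg² = 780, Σh² = 1388, Σgh = 992
nΣgh − ΣgΣh = 3968 − 3996 = -28
nΣg² − (Σg)² = 3120 − 2916 = 204; nΣh² − (Σh)² = 5552 − 5476 = 76
r = -28 / √(204 × 76) = -28 / 124.5151 ≈ -0.2249

-0.2249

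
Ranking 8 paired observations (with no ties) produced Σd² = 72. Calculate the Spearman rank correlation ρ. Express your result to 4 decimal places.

0.1429

ρ = 1 − 6Σd² / [n(n²−1)] = 1 − 6×72 / (8×63)
  = 1 − 432/504 = 1 − 0.85714 ≈ 0.1429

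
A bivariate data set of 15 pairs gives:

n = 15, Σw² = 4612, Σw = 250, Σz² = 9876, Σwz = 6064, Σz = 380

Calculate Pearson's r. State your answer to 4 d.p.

-0.8083

r = (nΣwz − ΣwΣz) / √[(nΣw² − (Σw)²)(nΣz² − (Σz)²)]
Numerator: 15×6064 − 250×380 = -4040
Denominator: √[(69180 − 62500)(148140 − 144400)] = √[6680 × 3740] = 4998.3197
r = -4040 / 4998.3197 ≈ -0.8083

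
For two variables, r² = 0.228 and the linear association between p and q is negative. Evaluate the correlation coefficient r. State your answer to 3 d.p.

-0.477

|r| = √0.228 = 0.477
The association is negative, so r = −0.477.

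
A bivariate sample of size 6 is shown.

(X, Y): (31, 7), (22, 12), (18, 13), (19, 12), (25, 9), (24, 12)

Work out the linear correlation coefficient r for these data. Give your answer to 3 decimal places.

n = 6, ΣX = 139, ΣY = 65, ΣX² = 3331, ΣY² = 731, ΣXY = 1456
nΣXY − ΣXΣY = 8736 − 9035 = -299
nΣX² − (ΣX)² = 19986 − 19321 = 665; nΣY² − (ΣY)² = 4386 − 4225 = 161
r = -299 / √(665 × 161) = -299 / 327.2079 ≈ -0.914

-0.914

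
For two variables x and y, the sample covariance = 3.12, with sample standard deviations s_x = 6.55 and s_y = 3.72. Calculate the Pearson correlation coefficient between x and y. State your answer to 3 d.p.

r = Cov(x,y) / (s_x · s_y) = 3.12 / (6.55 × 3.72)
  = 3.12 / 24.3660 ≈ 0.128

0.128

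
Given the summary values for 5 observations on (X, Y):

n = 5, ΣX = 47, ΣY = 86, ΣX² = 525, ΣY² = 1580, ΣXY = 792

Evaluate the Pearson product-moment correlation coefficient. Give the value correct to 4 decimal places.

-0.1791

r = (nΣXY − ΣXΣY) / √[(nΣX² − (ΣX)²)(nΣY² − (ΣY)²)]
Numerator: 5×792 − 47×86 = -82
Denominator: √[(2625 − 2209)(7900 − 7396)] = √[416 × 504] = 457.8908
r = -82 / 457.8908 ≈ -0.1791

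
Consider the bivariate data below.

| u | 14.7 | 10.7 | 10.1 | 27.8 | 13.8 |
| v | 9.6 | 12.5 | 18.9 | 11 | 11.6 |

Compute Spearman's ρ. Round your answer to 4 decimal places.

-0.9000

Rank u: 4, 2, 1, 5, 3
Rank v: 1, 4, 5, 2, 3
d = rank(u) − rank(v): 3, -2, -4, 3, 0; Σd² = 38
ρ = 1 − 6Σd² / [n(n²−1)] = 1 − 6×38 / (5×24) = 1 − 228/120 ≈ -0.9000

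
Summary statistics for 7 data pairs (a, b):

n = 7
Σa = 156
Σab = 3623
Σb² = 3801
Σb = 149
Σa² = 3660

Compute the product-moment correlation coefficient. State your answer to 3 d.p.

0.890

r = (nΣab − ΣaΣb) / √[(nΣa² − (Σa)²)(nΣb² − (Σb)²)]
Numerator: 7×3623 − 156×149 = 2117
Denominator: √[(25620 − 24336)(26607 − 22201)] = √[1284 × 4406] = 2378.5088
r = 2117 / 2378.5088 ≈ 0.890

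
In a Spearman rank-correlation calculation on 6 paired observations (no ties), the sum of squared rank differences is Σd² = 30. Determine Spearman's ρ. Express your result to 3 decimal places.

0.143

ρ = 1 − 6Σd² / [n(n²−1)] = 1 − 6×30 / (6×35)
  = 1 − 180/210 = 1 − 0.8571 ≈ 0.143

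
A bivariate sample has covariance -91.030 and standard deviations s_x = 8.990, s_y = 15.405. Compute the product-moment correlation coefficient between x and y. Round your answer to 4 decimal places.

r = Cov(x,y) / (s_x · s_y) = -91.030 / (8.990 × 15.405)
  = -91.030 / 138.4909 ≈ -0.6573

-0.6573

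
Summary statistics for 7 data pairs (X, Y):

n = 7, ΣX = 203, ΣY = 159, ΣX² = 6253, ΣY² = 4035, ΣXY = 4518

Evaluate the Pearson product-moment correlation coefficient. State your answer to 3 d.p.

-0.236

r = (nΣXY − ΣXΣY) / √[(nΣX² − (ΣX)²)(nΣY² − (ΣY)²)]
Numerator: 7×4518 − 203×159 = -651
Denominator: √[(43771 − 41209)(28245 − 25281)] = √[2562 × 2964] = 2755.6792
r = -651 / 2755.6792 ≈ -0.236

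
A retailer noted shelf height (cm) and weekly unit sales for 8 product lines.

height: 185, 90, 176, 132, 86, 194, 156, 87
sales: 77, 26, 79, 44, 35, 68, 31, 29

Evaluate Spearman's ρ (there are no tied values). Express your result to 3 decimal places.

0.690

Rank height: 7, 3, 6, 4, 1, 8, 5, 2
Rank sales: 7, 1, 8, 5, 4, 6, 3, 2
d = rank(height) − rank(sales): 0, 2, -2, -1, -3, 2, 2, 0; Σd² = 26
ρ = 1 − 6Σd² / [n(n²−1)] = 1 − 6×26 / (8×63) = 1 − 156/504 ≈ 0.690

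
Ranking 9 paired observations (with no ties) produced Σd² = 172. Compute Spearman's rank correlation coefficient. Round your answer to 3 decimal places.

-0.433

ρ = 1 − 6Σd² / [n(n²−1)] = 1 − 6×172 / (9×80)
  = 1 − 1032/720 = 1 − 1.4333 ≈ -0.433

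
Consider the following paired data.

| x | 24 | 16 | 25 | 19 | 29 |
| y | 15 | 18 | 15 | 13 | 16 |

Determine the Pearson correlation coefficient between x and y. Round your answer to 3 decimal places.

n = 5, Σx = 113, Σy = 77, Σx² = 2659, Σy² = 1199, Σxy = 1734
nΣxy − ΣxΣy = 8670 − 8701 = -31
nΣx² − (Σx)² = 13295 − 12769 = 526; nΣy² − (Σy)² = 5995 − 5929 = 66
r = -31 / √(526 × 66) = -31 / 186.3223 ≈ -0.166

-0.166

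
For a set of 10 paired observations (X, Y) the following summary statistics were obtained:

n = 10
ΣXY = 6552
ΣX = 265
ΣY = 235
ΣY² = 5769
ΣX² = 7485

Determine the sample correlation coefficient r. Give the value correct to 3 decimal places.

0.961

r = (nΣXY − ΣXΣY) / √[(nΣX² − (ΣX)²)(nΣY² − (ΣY)²)]
Numerator: 10×6552 − 265×235 = 3245
Denominator: √[(74850 − 70225)(57690 − 55225)] = √[4625 × 2465] = 3376.4812
r = 3245 / 3376.4812 ≈ 0.961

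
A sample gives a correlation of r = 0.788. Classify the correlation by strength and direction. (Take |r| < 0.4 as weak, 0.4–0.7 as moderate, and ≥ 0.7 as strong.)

strong positive

r = 0.788 > 0 so the relationship is positive.
|r| = 0.788, which falls in the strong range.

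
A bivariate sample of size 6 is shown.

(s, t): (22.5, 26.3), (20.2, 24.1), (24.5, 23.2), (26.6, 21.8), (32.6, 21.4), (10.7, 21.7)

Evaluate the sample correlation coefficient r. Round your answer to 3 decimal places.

n = 6, Σs = 137.1, Σt = 138.5, Σs² = 3399.35, Σt² = 3214.83, Σst = 3156.68
nΣst − ΣsΣt = 18940.08 − 18988.35 = -48.27
nΣs² − (Σs)² = 20396.1 − 18796.41 = 1599.69; nΣt² − (Σt)² = 19288.98 − 19182.25 = 106.73
r = -48.27 / √(1599.69 × 106.73) = -48.27 / 413.2008 ≈ -0.117

-0.117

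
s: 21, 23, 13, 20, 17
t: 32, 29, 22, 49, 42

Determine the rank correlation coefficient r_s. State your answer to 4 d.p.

Rank s: 4, 5, 1, 3, 2
Rank t: 3, 2, 1, 5, 4
d = rank(s) − rank(t): 1, 3, 0, -2, -2; Σd² = 18
ρ = 1 − 6Σd² / [n(n²−1)] = 1 − 6×18 / (5×24) = 1 − 108/120 ≈ 0.1000

0.1000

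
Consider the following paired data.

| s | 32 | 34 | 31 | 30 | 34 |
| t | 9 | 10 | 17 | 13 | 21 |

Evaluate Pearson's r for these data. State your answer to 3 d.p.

0.140

n = 5, Σs = 161, Σt = 70, Σs² = 5197, Σt² = 1080, Σst = 2259
nΣst − ΣsΣt = 11295 − 11270 = 25
nΣs² − (Σs)² = 25985 − 25921 = 64; nΣt² − (Σt)² = 5400 − 4900 = 500
r = 25 / √(64 × 500) = 25 / 178.8854 ≈ 0.140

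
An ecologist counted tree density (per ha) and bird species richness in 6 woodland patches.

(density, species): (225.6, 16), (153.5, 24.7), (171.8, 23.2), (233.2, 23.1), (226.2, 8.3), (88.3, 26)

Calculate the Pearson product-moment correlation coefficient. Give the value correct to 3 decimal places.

n = 6, Σx = 1098.6, Σy = 121.3, Σx² = 217318.42, Σy² = 2682.83, Σxy = 20946.99
nΣxy − ΣxΣy = 125681.94 − 133260.18 = -7578.24
nΣx² − (Σx)² = 1303910.52 − 1206921.96 = 96988.56; nΣy² − (Σy)² = 16096.98 − 14713.69 = 1383.29
r = -7578.24 / √(96988.56 × 1383.29) = -7578.24 / 11582.8885 ≈ -0.654

-0.654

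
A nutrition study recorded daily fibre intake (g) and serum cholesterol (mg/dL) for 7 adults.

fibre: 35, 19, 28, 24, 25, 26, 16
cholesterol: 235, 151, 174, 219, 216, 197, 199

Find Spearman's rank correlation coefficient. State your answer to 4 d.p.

0.2857

Rank fibre: 7, 2, 6, 3, 4, 5, 1
Rank cholesterol: 7, 1, 2, 6, 5, 3, 4
d = rank(fibre) − rank(cholesterol): 0, 1, 4, -3, -1, 2, -3; Σd² = 40
ρ = 1 − 6Σd² / [n(n²−1)] = 1 − 6×40 / (7×48) = 1 − 240/336 ≈ 0.2857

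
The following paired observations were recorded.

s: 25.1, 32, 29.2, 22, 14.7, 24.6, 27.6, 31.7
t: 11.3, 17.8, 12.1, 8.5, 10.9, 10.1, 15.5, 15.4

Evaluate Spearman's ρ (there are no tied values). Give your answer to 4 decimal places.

0.8571

Rank s: 4, 8, 6, 2, 1, 3, 5, 7
Rank t: 4, 8, 5, 1, 3, 2, 7, 6
d = rank(s) − rank(t): 0, 0, 1, 1, -2, 1, -2, 1; Σd² = 12
ρ = 1 − 6Σd² / [n(n²−1)] = 1 − 6×12 / (8×63) = 1 − 72/504 ≈ 0.8571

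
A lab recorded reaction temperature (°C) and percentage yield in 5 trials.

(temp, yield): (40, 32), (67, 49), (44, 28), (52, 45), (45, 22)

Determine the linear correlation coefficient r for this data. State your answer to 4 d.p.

0.8123

n = 5, Σx = 248, Σy = 176, Σx² = 12754, Σy² = 6718, Σxy = 9125
nΣxy − ΣxΣy = 45625 − 43648 = 1977
nΣx² − (Σx)² = 63770 − 61504 = 2266; nΣy² − (Σy)² = 33590 − 30976 = 2614
r = 1977 / √(2266 × 2614) = 1977 / 2433.7880 ≈ 0.8123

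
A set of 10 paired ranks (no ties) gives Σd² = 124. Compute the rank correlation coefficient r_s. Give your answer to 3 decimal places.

ρ = 1 − 6Σd² / [n(n²−1)] = 1 − 6×124 / (10×99)
  = 1 − 744/990 = 1 − 0.7515 ≈ 0.248

0.248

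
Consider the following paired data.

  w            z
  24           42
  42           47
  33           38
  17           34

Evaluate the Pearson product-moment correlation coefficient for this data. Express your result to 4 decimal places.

n = 4, Σw = 116, Σz = 161, Σw² = 3718, Σz² = 6573, Σwz = 4814
nΣwz − ΣwΣz = 19256 − 18676 = 580
nΣw² − (Σw)² = 14872 − 13456 = 1416; nΣz² − (Σz)² = 26292 − 25921 = 371
r = 580 / √(1416 × 371) = 580 / 724.8007 ≈ 0.8002

0.8002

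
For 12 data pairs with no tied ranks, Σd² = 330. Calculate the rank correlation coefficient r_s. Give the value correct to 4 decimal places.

-0.1538

ρ = 1 − 6Σd² / [n(n²−1)] = 1 − 6×330 / (12×143)
  = 1 − 1980/1716 = 1 − 1.15385 ≈ -0.1538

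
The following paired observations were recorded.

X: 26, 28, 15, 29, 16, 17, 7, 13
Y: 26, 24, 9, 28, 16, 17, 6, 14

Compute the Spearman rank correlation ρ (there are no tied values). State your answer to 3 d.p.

0.952

Rank X: 6, 7, 3, 8, 4, 5, 1, 2
Rank Y: 7, 6, 2, 8, 4, 5, 1, 3
d = rank(X) − rank(Y): -1, 1, 1, 0, 0, 0, 0, -1; Σd² = 4
ρ = 1 − 6Σd² / [n(n²−1)] = 1 − 6×4 / (8×63) = 1 − 24/504 ≈ 0.952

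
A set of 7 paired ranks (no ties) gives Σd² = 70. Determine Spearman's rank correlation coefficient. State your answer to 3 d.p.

ρ = 1 − 6Σd² / [n(n²−1)] = 1 − 6×70 / (7×48)
  = 1 − 420/336 = 1 − 1.2500 ≈ -0.250

-0.250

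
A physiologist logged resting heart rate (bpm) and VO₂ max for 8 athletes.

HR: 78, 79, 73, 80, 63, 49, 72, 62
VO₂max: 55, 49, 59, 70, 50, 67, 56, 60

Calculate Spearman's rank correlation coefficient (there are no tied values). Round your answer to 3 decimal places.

-0.167

Rank HR: 6, 7, 5, 8, 3, 1, 4, 2
Rank VO₂max: 3, 1, 5, 8, 2, 7, 4, 6
d = rank(HR) − rank(VO₂max): 3, 6, 0, 0, 1, -6, 0, -4; Σd² = 98
ρ = 1 − 6Σd² / [n(n²−1)] = 1 − 6×98 / (8×63) = 1 − 588/504 ≈ -0.167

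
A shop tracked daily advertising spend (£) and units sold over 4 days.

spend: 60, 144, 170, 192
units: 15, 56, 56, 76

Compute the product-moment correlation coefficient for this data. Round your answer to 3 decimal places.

0.980

n = 4, Σx = 566, Σy = 203, Σx² = 90100, Σy² = 12273, Σxy = 33076
nΣxy − ΣxΣy = 132304 − 114898 = 17406
nΣx² − (Σx)² = 360400 − 320356 = 40044; nΣy² − (Σy)² = 49092 − 41209 = 7883
r = 17406 / √(40044 × 7883) = 17406 / 17767.0158 ≈ 0.980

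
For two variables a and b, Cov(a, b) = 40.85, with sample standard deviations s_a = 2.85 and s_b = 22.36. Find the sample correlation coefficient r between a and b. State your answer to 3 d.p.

0.641

r = Cov(a,b) / (s_a · s_b) = 40.85 / (2.85 × 22.36)
  = 40.85 / 63.7260 ≈ 0.641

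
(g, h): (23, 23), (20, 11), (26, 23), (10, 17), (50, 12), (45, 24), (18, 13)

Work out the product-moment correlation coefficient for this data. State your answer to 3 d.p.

0.114

n = 7, Σg = 192, Σh = 123, Σg² = 6554, Σh² = 2357, Σgh = 3431
nΣgh − ΣgΣh = 24017 − 23616 = 401
nΣg² − (Σg)² = 45878 − 36864 = 9014; nΣh² − (Σh)² = 16499 − 15129 = 1370
r = 401 / √(9014 × 1370) = 401 / 3514.1400 ≈ 0.114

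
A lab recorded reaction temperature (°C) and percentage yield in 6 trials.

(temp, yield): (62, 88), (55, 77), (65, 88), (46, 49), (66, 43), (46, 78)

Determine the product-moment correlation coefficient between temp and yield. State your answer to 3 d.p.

0.135

n = 6, Σx = 340, Σy = 423, Σx² = 19682, Σy² = 31751, Σxy = 24091
nΣxy − ΣxΣy = 144546 − 143820 = 726
nΣx² − (Σx)² = 118092 − 115600 = 2492; nΣy² − (Σy)² = 190506 − 178929 = 11577
r = 726 / √(2492 × 11577) = 726 / 5371.2088 ≈ 0.135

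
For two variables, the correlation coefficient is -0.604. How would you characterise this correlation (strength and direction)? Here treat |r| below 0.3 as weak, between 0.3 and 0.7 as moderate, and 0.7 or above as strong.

moderate negative

r = -0.604 < 0 so the relationship is negative.
|r| = 0.604, which falls in the moderate range.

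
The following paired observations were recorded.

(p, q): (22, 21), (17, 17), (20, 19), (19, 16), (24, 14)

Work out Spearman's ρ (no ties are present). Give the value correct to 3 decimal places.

-0.100

Rank p: 4, 1, 3, 2, 5
Rank q: 5, 3, 4, 2, 1
d = rank(p) − rank(q): -1, -2, -1, 0, 4; Σd² = 22
ρ = 1 − 6Σd² / [n(n²−1)] = 1 − 6×22 / (5×24) = 1 − 132/120 ≈ -0.100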